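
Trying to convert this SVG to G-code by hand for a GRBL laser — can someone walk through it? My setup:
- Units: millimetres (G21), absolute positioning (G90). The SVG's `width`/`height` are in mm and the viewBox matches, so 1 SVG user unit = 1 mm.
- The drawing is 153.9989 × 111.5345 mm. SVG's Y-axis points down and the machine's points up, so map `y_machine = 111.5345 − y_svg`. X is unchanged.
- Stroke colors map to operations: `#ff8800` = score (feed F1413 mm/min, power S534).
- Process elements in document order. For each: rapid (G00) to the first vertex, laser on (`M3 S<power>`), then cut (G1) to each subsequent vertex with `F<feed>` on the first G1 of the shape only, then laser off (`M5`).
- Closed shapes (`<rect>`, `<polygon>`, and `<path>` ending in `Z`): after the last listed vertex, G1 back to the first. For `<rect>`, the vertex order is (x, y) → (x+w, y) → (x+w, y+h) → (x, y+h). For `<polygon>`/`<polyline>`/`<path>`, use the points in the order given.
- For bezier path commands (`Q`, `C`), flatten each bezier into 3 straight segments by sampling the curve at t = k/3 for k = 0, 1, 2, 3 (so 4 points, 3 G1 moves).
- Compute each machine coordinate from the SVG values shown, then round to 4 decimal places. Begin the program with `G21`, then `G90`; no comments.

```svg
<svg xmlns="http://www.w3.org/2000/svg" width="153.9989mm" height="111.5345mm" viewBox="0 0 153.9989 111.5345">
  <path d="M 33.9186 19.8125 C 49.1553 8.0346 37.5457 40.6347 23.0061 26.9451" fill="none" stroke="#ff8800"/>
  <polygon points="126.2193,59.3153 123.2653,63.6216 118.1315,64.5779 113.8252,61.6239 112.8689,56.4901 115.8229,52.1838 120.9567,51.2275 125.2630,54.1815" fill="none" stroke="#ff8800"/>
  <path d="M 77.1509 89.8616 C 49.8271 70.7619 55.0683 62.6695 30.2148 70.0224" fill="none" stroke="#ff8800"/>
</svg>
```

Since the viewBox matches the mm dimensions, user units are millimetres directly. The only transform is the Y-flip y_m = 111.5345 − y_svg.

Shape 1 is a cubic bezier drawn with `<path>`. Its stroke #ff8800 means score at S534, F1413. After flipping Y the toolpath is (33.9186,91.7220) → (41.0923,92.0653) → (35.6832,82.9716) → (23.0061,84.5894).

Shape 2 is a regular polygon drawn with `<polygon>`. Its stroke #ff8800 means score at S534, F1413. After flipping Y the toolpath is (126.2193,52.2192) → (123.2653,47.9129) → (118.1315,46.9566) → (113.8252,49.9106) → (112.8689,55.0444) → (115.8229,59.3507) → (120.9567,60.3070) → (125.2630,57.3530) → (126.2193,52.2192), returning to the start.

Shape 3 is a cubic bezier drawn with `<path>`. Its stroke #ff8800 means score at S534, F1413. After flipping Y the toolpath is (77.1509,21.6729) → (58.3614,36.9391) → (47.3575,43.8809) → (30.2148,41.5121).

G21
G90
G00 X33.9186 Y91.7220
M3 S534
G1 X41.0923 Y92.0653 F1413
G1 X35.6832 Y82.9716
G1 X23.0061 Y84.5894
M5
G00 X126.2193 Y52.2192
M3 S534
G1 X123.2653 Y47.9129 F1413
G1 X118.1315 Y46.9566
G1 X113.8252 Y49.9106
G1 X112.8689 Y55.0444
G1 X115.8229 Y59.3507
G1 X120.9567 Y60.3070
G1 X125.2630 Y57.3530
G1 X126.2193 Y52.2192
M5
G00 X77.1509 Y21.6729
M3 S534
G1 X58.3614 Y36.9391 F1413
G1 X47.3575 Y43.8809
G1 X30.2148 Y41.5121
M5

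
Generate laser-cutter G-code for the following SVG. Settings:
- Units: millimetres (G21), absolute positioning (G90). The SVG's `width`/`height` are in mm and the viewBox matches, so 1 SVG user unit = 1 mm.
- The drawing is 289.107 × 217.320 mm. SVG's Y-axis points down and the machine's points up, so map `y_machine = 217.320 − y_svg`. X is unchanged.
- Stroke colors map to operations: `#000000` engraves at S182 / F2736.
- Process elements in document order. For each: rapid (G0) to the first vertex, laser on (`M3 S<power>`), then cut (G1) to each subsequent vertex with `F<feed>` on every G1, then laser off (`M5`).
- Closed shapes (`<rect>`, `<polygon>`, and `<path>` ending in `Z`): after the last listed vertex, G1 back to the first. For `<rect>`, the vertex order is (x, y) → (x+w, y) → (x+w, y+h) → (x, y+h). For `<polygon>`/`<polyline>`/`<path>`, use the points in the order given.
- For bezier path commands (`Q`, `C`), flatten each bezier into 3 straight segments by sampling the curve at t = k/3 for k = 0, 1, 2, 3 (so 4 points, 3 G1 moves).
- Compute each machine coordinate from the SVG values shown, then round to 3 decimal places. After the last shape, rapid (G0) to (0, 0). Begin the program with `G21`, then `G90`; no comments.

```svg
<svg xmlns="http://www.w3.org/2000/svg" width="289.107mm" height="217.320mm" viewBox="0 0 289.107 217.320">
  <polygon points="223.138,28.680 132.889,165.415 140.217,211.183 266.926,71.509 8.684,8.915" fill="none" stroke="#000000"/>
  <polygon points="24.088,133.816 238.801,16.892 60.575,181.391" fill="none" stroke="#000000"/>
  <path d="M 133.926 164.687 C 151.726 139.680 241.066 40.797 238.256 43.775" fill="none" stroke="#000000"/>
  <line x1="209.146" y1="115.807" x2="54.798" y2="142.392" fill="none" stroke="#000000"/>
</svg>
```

G21
G90
G0 X223.138 Y188.640
M3 S182
G1 X132.889 Y51.905 F2736
G1 X140.217 Y6.137 F2736
G1 X266.926 Y145.811 F2736
G1 X8.684 Y208.405 F2736
G1 X223.138 Y188.640 F2736
M5
G0 X24.088 Y83.504
M3 S182
G1 X238.801 Y200.428 F2736
G1 X60.575 Y35.929 F2736
G1 X24.088 Y83.504 F2736
M5
G0 X133.926 Y52.633
M3 S182
G1 X169.510 Y95.757 F2736
G1 X216.412 Y149.078 F2736
G1 X238.256 Y173.545 F2736
M5
G0 X209.146 Y101.513
M3 S182
G1 X54.798 Y74.928 F2736
M5
G0 X0.000 Y0.000

viewBox `0 0 289.107 217.320` with mm width/height → 1 unit = 1 mm. Flip: y_m = 217.320 − y_svg.

**Shape 1** — `<polygon>` closed polygon, stroke `#000000` → engrave (S182, F2736). Machine vertices: (223.138,188.640) → (132.889,51.905) → (140.217,6.137) → (266.926,145.811) → (8.684,208.405) → (223.138,188.640). Closed: final G1 returns to the first vertex.

**Shape 2** — `<polygon>` closed polygon, stroke `#000000` → engrave (S182, F2736). Machine vertices: (24.088,83.504) → (238.801,200.428) → (60.575,35.929) → (24.088,83.504). Closed: final G1 returns to the first vertex.

**Shape 3** — `<path>` cubic bezier, stroke `#000000` → engrave (S182, F2736). Control points (SVG): P0=(133.926,164.687), P1=(151.726,139.680), P2=(241.066,40.797), P3=(238.256,43.775); sampled at t=k/3. Machine vertices: (133.926,52.633) → (169.510,95.757) → (216.412,149.078) → (238.256,173.545). Open path.

**Shape 4** — `<line>` line segment, stroke `#000000` → engrave (S182, F2736). Machine vertices: (209.146,101.513) → (54.798,74.928). Open path.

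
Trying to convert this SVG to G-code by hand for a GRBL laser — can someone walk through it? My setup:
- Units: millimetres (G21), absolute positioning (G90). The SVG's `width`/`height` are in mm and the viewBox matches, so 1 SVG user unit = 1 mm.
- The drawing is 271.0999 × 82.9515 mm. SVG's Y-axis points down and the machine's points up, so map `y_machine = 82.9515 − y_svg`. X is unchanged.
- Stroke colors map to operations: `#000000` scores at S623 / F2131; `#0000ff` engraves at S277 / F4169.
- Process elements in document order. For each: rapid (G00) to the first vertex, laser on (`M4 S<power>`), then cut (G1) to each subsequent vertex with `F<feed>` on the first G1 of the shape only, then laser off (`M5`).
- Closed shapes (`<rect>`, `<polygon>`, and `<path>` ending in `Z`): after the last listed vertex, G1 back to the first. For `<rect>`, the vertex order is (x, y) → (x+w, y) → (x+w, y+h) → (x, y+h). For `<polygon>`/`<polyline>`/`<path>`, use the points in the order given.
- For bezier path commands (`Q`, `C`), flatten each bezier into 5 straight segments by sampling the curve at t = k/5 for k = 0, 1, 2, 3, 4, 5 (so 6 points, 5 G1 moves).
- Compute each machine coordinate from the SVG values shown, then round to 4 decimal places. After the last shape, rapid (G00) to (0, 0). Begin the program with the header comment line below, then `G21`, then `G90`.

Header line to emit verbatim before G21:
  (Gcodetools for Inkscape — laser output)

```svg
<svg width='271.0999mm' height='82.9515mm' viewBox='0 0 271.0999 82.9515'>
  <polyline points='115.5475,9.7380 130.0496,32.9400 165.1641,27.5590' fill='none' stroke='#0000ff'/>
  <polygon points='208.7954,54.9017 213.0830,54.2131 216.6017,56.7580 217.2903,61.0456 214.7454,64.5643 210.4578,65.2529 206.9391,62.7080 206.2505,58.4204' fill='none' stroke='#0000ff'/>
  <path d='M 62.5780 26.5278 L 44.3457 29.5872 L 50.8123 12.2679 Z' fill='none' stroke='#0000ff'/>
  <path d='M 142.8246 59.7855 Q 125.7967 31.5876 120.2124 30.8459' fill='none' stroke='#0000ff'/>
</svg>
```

viewBox `0 0 271.0999 82.9515` with mm width/height → 1 unit = 1 mm. Flip: y_m = 82.9515 − y_svg.

**Shape 1** — `<polyline>` open polyline, stroke `#0000ff` → engrave (S277, F4169). Machine vertices: (115.5475,73.2135) → (130.0496,50.0115) → (165.1641,55.3925). Open path.

**Shape 2** — `<polygon>` regular polygon, stroke `#0000ff` → engrave (S277, F4169). Machine vertices: (208.7954,28.0498) → (213.0830,28.7384) → (216.6017,26.1935) → (217.2903,21.9059) → (214.7454,18.3872) → (210.4578,17.6986) → (206.9391,20.2435) → (206.2505,24.5311) → (208.7954,28.0498). Closed: final G1 returns to the first vertex.

**Shape 3** — `<path>` regular polygon, stroke `#0000ff` → engrave (S277, F4169). Machine vertices: (62.5780,56.4237) → (44.3457,53.3643) → (50.8123,70.6836) → (62.5780,56.4237). Closed: final G1 returns to the first vertex.

**Shape 4** — `<path>` quadratic bezier, stroke `#0000ff` → engrave (S277, F4169). Control points (SVG): P0=(142.8246,59.7855), P1=(125.7967,31.5876), P2=(120.2124,30.8459); sampled at t=k/5. Machine vertices: (142.8246,23.1660) → (136.4712,33.3469) → (131.0333,41.3313) → (126.5108,47.1192) → (122.9039,50.7107) → (120.2124,52.1056). Open path.

(Gcodetools for Inkscape — laser output)
G21
G90
G00 X115.5475 Y73.2135
M4 S277
G1 X130.0496 Y50.0115 F4169
G1 X165.1641 Y55.3925
M5
G00 X208.7954 Y28.0498
M4 S277
G1 X213.0830 Y28.7384 F4169
G1 X216.6017 Y26.1935
G1 X217.2903 Y21.9059
G1 X214.7454 Y18.3872
G1 X210.4578 Y17.6986
G1 X206.9391 Y20.2435
G1 X206.2505 Y24.5311
G1 X208.7954 Y28.0498
M5
G00 X62.5780 Y56.4237
M4 S277
G1 X44.3457 Y53.3643 F4169
G1 X50.8123 Y70.6836
G1 X62.5780 Y56.4237
M5
G00 X142.8246 Y23.1660
M4 S277
G1 X136.4712 Y33.3469 F4169
G1 X131.0333 Y41.3313
G1 X126.5108 Y47.1192
G1 X122.9039 Y50.7107
G1 X120.2124 Y52.1056
M5
G00 X0.0000 Y0.0000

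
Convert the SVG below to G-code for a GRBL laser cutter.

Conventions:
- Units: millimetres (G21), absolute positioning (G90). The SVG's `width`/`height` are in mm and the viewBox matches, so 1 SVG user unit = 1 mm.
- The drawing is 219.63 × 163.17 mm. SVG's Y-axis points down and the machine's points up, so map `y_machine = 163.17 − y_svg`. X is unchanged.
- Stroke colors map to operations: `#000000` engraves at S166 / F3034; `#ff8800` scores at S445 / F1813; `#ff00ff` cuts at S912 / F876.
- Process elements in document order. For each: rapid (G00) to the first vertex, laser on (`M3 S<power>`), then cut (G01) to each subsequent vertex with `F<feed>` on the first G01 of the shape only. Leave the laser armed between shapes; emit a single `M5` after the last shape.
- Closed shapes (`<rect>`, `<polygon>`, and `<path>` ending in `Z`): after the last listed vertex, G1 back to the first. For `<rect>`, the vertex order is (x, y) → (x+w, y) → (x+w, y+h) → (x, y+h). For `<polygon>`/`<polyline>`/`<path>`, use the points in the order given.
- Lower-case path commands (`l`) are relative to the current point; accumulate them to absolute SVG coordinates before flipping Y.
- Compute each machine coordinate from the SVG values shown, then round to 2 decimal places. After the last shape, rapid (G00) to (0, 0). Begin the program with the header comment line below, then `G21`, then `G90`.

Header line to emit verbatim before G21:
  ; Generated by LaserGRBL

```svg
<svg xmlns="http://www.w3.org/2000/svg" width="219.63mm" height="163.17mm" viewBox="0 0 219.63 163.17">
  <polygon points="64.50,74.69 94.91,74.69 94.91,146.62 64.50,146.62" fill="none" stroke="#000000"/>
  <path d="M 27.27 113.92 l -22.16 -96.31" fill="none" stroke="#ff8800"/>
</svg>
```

; Generated by LaserGRBL
G21
G90
G00 X64.50 Y88.48
M3 S166
G01 X94.91 Y88.48 F3034
G01 X94.91 Y16.55
G01 X64.50 Y16.55
G01 X64.50 Y88.48
G00 X27.27 Y49.25
M3 S445
G01 X5.11 Y145.56 F1813
M5
G00 X0.00 Y0.00

1 u = 1 mm; y_m = 163.17 − y.

[1] `<polygon>` rectangle, #000000→engrave S166 F3034: (64.50,88.48) → (94.91,88.48) → (94.91,16.55) → (64.50,16.55) → (64.50,88.48) (closed)

[2] `<path>` line segment, #ff8800→score S445 F1813: (27.27,49.25) → (5.11,145.56)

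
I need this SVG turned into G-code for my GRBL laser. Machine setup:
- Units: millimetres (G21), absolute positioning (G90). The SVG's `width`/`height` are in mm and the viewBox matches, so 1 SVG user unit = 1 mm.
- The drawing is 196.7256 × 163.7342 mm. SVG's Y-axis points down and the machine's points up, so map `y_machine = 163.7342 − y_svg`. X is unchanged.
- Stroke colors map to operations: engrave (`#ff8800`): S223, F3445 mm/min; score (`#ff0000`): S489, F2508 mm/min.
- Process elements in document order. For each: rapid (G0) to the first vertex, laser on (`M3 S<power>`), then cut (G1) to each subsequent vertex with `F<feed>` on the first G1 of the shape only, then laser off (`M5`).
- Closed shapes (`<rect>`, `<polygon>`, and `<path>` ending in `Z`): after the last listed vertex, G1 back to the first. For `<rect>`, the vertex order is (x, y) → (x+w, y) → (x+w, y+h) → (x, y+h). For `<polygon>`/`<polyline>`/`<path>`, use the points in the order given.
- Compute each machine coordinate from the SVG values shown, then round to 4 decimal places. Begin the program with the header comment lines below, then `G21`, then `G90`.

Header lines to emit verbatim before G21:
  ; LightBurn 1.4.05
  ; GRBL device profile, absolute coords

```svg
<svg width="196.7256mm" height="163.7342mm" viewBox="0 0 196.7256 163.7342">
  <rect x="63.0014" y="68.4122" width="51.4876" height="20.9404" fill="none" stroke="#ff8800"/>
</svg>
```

; LightBurn 1.4.05
; GRBL device profile, absolute coords
G21
G90
G0 X63.0014 Y95.3220
M3 S223
G1 X114.4890 Y95.3220 F3445
G1 X114.4890 Y74.3816
G1 X63.0014 Y74.3816
G1 X63.0014 Y95.3220
M5

1 u = 1 mm; y_m = 163.7342 − y.

[1] `<rect>` rectangle, #ff8800→engrave S223 F3445: (63.0014,95.3220) → (114.4890,95.3220) → (114.4890,74.3816) → (63.0014,74.3816) → (63.0014,95.3220) (closed)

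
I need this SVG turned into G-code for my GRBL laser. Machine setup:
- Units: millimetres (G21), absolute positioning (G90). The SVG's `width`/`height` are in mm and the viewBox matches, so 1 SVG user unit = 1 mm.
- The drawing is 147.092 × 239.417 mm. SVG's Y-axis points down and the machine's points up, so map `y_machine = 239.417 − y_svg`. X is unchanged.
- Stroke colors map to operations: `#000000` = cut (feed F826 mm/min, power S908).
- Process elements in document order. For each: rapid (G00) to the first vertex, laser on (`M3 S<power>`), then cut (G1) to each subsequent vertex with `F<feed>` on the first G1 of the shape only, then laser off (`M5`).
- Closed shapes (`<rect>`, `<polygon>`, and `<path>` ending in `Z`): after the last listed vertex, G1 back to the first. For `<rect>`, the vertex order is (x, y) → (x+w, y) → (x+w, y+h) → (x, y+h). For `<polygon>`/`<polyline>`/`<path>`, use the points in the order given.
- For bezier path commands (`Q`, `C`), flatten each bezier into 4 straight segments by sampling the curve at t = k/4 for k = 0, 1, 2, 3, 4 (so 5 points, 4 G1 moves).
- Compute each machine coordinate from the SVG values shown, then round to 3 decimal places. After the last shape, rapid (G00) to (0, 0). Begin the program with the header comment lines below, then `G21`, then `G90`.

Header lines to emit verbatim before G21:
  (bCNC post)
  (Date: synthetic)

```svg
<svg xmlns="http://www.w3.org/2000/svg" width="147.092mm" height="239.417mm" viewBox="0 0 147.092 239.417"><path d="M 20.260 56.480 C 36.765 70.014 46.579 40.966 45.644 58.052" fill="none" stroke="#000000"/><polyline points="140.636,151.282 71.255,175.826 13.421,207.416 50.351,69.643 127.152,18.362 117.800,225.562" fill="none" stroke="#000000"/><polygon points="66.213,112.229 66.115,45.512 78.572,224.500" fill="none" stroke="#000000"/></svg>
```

Since the viewBox matches the mm dimensions, user units are millimetres directly. The only transform is the Y-flip y_m = 239.417 − y_svg.

Shape 1 is a cubic bezier drawn with `<path>`. Its stroke #000000 means cut at S908, F826. After flipping Y the toolpath is (20.260,182.937) → (31.321,179.384) → (39.492,183.483) → (44.393,186.916) → (45.644,181.365).

Shape 2 is a open polyline drawn with `<polyline>`. Its stroke #000000 means cut at S908, F826. After flipping Y the toolpath is (140.636,88.135) → (71.255,63.591) → (13.421,32.001) → (50.351,169.774) → (127.152,221.055) → (117.800,13.855).

Shape 3 is a closed polygon drawn with `<polygon>`. Its stroke #000000 means cut at S908, F826. After flipping Y the toolpath is (66.213,127.188) → (66.115,193.905) → (78.572,14.917) → (66.213,127.188), returning to the start.

(bCNC post)
(Date: synthetic)
G21
G90
G00 X20.260 Y182.937
M3 S908
G1 X31.321 Y179.384 F826
G1 X39.492 Y183.483
G1 X44.393 Y186.916
G1 X45.644 Y181.365
M5
G00 X140.636 Y88.135
M3 S908
G1 X71.255 Y63.591 F826
G1 X13.421 Y32.001
G1 X50.351 Y169.774
G1 X127.152 Y221.055
G1 X117.800 Y13.855
M5
G00 X66.213 Y127.188
M3 S908
G1 X66.115 Y193.905 F826
G1 X78.572 Y14.917
G1 X66.213 Y127.188
M5
G00 X0.000 Y0.000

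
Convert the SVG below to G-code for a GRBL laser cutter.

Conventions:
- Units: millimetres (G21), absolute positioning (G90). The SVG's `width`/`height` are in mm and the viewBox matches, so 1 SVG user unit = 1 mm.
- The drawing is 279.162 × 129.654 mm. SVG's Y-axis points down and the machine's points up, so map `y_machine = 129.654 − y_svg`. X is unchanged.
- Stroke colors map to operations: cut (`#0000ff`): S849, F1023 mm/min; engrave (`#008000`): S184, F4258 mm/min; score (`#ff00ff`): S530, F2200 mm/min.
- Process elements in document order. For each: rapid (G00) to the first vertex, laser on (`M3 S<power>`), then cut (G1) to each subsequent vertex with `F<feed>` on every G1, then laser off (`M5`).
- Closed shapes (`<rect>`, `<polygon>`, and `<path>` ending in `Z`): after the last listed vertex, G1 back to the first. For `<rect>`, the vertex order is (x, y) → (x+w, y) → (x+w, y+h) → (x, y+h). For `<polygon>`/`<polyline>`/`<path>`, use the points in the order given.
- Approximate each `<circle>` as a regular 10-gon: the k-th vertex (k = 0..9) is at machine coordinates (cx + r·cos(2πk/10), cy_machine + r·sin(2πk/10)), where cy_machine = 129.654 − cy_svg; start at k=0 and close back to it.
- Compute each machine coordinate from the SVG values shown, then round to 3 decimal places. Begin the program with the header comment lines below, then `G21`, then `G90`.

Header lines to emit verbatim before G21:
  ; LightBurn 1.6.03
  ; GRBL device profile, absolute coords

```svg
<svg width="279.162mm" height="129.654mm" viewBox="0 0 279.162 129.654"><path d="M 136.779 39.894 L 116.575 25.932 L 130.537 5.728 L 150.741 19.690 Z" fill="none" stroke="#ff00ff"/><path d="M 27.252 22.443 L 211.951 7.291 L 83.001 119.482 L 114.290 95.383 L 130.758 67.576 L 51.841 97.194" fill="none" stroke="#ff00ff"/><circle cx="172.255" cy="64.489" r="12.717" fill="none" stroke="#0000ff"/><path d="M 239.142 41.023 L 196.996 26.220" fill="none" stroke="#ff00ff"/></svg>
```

1 u = 1 mm; y_m = 129.654 − y.

[1] `<path>` regular polygon, #ff00ff→score S530 F2200: (136.779,89.760) → (116.575,103.722) → (130.537,123.926) → (150.741,109.964) → (136.779,89.760) (closed)

[2] `<path>` open polyline, #ff00ff→score S530 F2200: (27.252,107.211) → (211.951,122.363) → (83.001,10.172) → (114.290,34.271) → (130.758,62.078) → (51.841,32.460)

[3] `<circle>` circle, #0000ff→cut S849 F1023: (184.972,65.165) → (182.543,72.640) → (176.185,77.260) → (168.325,77.260) → (161.967,72.640) → (159.538,65.165) → (161.967,57.690) → (168.325,53.070) → (176.185,53.070) → (182.543,57.690) → (184.972,65.165) (closed)

[4] `<path>` line segment, #ff00ff→score S530 F2200: (239.142,88.631) → (196.996,103.434)

; LightBurn 1.6.03
; GRBL device profile, absolute coords
G21
G90
G00 X136.779 Y89.760
M3 S530
G1 X116.575 Y103.722 F2200
G1 X130.537 Y123.926 F2200
G1 X150.741 Y109.964 F2200
G1 X136.779 Y89.760 F2200
M5
G00 X27.252 Y107.211
M3 S530
G1 X211.951 Y122.363 F2200
G1 X83.001 Y10.172 F2200
G1 X114.290 Y34.271 F2200
G1 X130.758 Y62.078 F2200
G1 X51.841 Y32.460 F2200
M5
G00 X184.972 Y65.165
M3 S849
G1 X182.543 Y72.640 F1023
G1 X176.185 Y77.260 F1023
G1 X168.325 Y77.260 F1023
G1 X161.967 Y72.640 F1023
G1 X159.538 Y65.165 F1023
G1 X161.967 Y57.690 F1023
G1 X168.325 Y53.070 F1023
G1 X176.185 Y53.070 F1023
G1 X182.543 Y57.690 F1023
G1 X184.972 Y65.165 F1023
M5
G00 X239.142 Y88.631
M3 S530
G1 X196.996 Y103.434 F2200
M5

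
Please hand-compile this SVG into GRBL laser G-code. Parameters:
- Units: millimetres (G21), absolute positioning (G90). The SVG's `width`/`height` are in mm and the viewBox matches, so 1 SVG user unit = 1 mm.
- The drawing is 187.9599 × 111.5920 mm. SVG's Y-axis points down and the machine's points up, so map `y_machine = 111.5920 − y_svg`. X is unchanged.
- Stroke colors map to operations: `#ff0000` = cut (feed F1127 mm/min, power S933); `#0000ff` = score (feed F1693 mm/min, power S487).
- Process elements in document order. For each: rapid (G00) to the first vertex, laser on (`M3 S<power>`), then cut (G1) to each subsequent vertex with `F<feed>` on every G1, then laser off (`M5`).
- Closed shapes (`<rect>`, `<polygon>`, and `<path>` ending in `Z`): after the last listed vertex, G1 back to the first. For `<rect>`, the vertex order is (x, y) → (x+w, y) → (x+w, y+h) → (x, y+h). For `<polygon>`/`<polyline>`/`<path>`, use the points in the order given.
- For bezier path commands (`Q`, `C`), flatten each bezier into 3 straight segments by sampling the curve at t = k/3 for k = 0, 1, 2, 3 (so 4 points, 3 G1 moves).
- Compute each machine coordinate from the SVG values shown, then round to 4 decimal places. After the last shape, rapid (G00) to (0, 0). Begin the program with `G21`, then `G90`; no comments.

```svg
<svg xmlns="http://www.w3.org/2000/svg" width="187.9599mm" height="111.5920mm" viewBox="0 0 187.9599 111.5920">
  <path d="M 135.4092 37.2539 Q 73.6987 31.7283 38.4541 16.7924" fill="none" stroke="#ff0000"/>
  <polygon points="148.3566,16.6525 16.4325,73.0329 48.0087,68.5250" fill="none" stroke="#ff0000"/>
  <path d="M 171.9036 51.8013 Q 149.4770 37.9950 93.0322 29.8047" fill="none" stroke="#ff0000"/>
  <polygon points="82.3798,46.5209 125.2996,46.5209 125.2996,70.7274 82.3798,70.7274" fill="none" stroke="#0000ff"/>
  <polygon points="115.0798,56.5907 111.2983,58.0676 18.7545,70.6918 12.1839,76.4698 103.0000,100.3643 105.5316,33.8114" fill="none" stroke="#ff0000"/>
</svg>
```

1 u = 1 mm; y_m = 111.5920 − y.

[1] `<path>` quadratic bezier, #ff0000→cut S933 F1127: (135.4092,74.3381) → (97.2095,79.0674) → (64.8912,85.8879) → (38.4541,94.7996)

[2] `<polygon>` closed polygon, #ff0000→cut S933 F1127: (148.3566,94.9395) → (16.4325,38.5591) → (48.0087,43.0670) → (148.3566,94.9395) (closed)

[3] `<path>` quadratic bezier, #ff0000→cut S933 F1127: (171.9036,59.7907) → (153.1727,68.3709) → (126.8823,75.7031) → (93.0322,81.7873)

[4] `<polygon>` rectangle, #0000ff→score S487 F1693: (82.3798,65.0711) → (125.2996,65.0711) → (125.2996,40.8646) → (82.3798,40.8646) → (82.3798,65.0711) (closed)

[5] `<polygon>` closed polygon, #ff0000→cut S933 F1127: (115.0798,55.0013) → (111.2983,53.5244) → (18.7545,40.9002) → (12.1839,35.1222) → (103.0000,11.2277) → (105.5316,77.7806) → (115.0798,55.0013) (closed)

G21
G90
G00 X135.4092 Y74.3381
M3 S933
G1 X97.2095 Y79.0674 F1127
G1 X64.8912 Y85.8879 F1127
G1 X38.4541 Y94.7996 F1127
M5
G00 X148.3566 Y94.9395
M3 S933
G1 X16.4325 Y38.5591 F1127
G1 X48.0087 Y43.0670 F1127
G1 X148.3566 Y94.9395 F1127
M5
G00 X171.9036 Y59.7907
M3 S933
G1 X153.1727 Y68.3709 F1127
G1 X126.8823 Y75.7031 F1127
G1 X93.0322 Y81.7873 F1127
M5
G00 X82.3798 Y65.0711
M3 S487
G1 X125.2996 Y65.0711 F1693
G1 X125.2996 Y40.8646 F1693
G1 X82.3798 Y40.8646 F1693
G1 X82.3798 Y65.0711 F1693
M5
G00 X115.0798 Y55.0013
M3 S933
G1 X111.2983 Y53.5244 F1127
G1 X18.7545 Y40.9002 F1127
G1 X12.1839 Y35.1222 F1127
G1 X103.0000 Y11.2277 F1127
G1 X105.5316 Y77.7806 F1127
G1 X115.0798 Y55.0013 F1127
M5
G00 X0.0000 Y0.0000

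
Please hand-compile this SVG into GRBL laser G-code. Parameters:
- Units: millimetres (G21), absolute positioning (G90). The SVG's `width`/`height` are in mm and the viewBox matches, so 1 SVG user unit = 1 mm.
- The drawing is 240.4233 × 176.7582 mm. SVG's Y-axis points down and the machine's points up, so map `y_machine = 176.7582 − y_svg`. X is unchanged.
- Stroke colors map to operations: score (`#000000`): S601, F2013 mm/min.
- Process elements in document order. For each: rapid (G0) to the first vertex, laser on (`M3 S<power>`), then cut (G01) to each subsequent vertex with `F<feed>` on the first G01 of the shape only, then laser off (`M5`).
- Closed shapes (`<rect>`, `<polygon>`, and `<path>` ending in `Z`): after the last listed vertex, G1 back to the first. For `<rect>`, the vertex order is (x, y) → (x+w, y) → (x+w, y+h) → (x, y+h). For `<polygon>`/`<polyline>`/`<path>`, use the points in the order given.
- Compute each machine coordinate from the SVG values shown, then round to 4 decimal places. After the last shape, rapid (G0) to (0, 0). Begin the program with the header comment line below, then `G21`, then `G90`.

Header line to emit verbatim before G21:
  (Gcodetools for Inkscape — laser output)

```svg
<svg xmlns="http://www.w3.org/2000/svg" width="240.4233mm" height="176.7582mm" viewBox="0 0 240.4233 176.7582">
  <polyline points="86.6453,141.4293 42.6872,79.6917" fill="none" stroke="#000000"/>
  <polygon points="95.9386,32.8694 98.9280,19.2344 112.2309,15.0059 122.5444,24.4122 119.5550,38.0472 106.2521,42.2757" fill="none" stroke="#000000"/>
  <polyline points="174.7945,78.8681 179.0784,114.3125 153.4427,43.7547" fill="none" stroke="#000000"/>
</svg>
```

Since the viewBox matches the mm dimensions, user units are millimetres directly. The only transform is the Y-flip y_m = 176.7582 − y_svg.

Shape 1 is a line segment drawn with `<polyline>`. Its stroke #000000 means score at S601, F2013. After flipping Y the toolpath is (86.6453,35.3289) → (42.6872,97.0665).

Shape 2 is a regular polygon drawn with `<polygon>`. Its stroke #000000 means score at S601, F2013. After flipping Y the toolpath is (95.9386,143.8888) → (98.9280,157.5238) → (112.2309,161.7523) → (122.5444,152.3460) → (119.5550,138.7110) → (106.2521,134.4825) → (95.9386,143.8888), returning to the start.

Shape 3 is a open polyline drawn with `<polyline>`. Its stroke #000000 means score at S601, F2013. After flipping Y the toolpath is (174.7945,97.8901) → (179.0784,62.4457) → (153.4427,133.0035).

(Gcodetools for Inkscape — laser output)
G21
G90
G0 X86.6453 Y35.3289
M3 S601
G01 X42.6872 Y97.0665 F2013
M5
G0 X95.9386 Y143.8888
M3 S601
G01 X98.9280 Y157.5238 F2013
G01 X112.2309 Y161.7523
G01 X122.5444 Y152.3460
G01 X119.5550 Y138.7110
G01 X106.2521 Y134.4825
G01 X95.9386 Y143.8888
M5
G0 X174.7945 Y97.8901
M3 S601
G01 X179.0784 Y62.4457 F2013
G01 X153.4427 Y133.0035
M5
G0 X0.0000 Y0.0000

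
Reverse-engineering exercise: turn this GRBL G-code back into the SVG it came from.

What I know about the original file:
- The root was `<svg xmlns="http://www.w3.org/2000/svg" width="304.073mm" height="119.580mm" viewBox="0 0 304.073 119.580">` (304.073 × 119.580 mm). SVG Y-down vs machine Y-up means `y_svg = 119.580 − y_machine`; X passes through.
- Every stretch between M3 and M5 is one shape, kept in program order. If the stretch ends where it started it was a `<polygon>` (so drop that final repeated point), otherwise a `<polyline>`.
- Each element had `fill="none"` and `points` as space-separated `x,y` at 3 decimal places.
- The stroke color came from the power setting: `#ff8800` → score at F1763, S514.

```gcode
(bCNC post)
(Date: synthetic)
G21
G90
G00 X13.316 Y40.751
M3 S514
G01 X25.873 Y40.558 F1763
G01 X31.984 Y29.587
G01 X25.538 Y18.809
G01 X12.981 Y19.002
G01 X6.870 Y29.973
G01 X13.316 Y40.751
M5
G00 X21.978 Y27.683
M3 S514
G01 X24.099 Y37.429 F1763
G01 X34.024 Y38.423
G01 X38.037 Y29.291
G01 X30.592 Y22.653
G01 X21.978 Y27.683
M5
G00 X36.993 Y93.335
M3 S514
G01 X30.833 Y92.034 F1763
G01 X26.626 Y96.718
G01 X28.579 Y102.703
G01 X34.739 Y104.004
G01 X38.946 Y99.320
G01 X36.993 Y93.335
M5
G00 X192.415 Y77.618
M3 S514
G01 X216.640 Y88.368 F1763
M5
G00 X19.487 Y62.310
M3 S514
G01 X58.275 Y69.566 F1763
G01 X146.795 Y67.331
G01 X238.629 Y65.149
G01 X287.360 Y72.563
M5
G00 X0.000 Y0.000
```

<svg xmlns="http://www.w3.org/2000/svg" width="304.073mm" height="119.580mm" viewBox="0 0 304.073 119.580">
  <polygon points="13.316,78.829 25.873,79.022 31.984,89.993 25.538,100.771 12.981,100.578 6.870,89.607" fill="none" stroke="#ff8800"/>
  <polygon points="21.978,91.897 24.099,82.151 34.024,81.157 38.037,90.289 30.592,96.927" fill="none" stroke="#ff8800"/>
  <polygon points="36.993,26.245 30.833,27.546 26.626,22.862 28.579,16.877 34.739,15.576 38.946,20.260" fill="none" stroke="#ff8800"/>
  <polyline points="192.415,41.962 216.640,31.212" fill="none" stroke="#ff8800"/>
  <polyline points="19.487,57.270 58.275,50.014 146.795,52.249 238.629,54.431 287.360,47.017" fill="none" stroke="#ff8800"/>
</svg>

Each laser-on run becomes one SVG element. Flip Y back into SVG space with y_svg = 119.580 − y_machine. Every run uses S514, so all elements get stroke `#ff8800` (score).

Run 1: The run returns to its start, so emit a `<polygon>` with points (Y-flipped): 13.316,78.829 25.873,79.022 31.984,89.993 25.538,100.771 12.981,100.578 6.870,89.607.

Run 2: The run returns to its start, so emit a `<polygon>` with points (Y-flipped): 21.978,91.897 24.099,82.151 34.024,81.157 38.037,90.289 30.592,96.927.

Run 3: The run returns to its start, so emit a `<polygon>` with points (Y-flipped): 36.993,26.245 30.833,27.546 26.626,22.862 28.579,16.877 34.739,15.576 38.946,20.260.

Run 4: The run is open, so emit a `<polyline>` with points (Y-flipped): 192.415,41.962 216.640,31.212.

Run 5: The run is open, so emit a `<polyline>` with points (Y-flipped): 19.487,57.270 58.275,50.014 146.795,52.249 238.629,54.431 287.360,47.017.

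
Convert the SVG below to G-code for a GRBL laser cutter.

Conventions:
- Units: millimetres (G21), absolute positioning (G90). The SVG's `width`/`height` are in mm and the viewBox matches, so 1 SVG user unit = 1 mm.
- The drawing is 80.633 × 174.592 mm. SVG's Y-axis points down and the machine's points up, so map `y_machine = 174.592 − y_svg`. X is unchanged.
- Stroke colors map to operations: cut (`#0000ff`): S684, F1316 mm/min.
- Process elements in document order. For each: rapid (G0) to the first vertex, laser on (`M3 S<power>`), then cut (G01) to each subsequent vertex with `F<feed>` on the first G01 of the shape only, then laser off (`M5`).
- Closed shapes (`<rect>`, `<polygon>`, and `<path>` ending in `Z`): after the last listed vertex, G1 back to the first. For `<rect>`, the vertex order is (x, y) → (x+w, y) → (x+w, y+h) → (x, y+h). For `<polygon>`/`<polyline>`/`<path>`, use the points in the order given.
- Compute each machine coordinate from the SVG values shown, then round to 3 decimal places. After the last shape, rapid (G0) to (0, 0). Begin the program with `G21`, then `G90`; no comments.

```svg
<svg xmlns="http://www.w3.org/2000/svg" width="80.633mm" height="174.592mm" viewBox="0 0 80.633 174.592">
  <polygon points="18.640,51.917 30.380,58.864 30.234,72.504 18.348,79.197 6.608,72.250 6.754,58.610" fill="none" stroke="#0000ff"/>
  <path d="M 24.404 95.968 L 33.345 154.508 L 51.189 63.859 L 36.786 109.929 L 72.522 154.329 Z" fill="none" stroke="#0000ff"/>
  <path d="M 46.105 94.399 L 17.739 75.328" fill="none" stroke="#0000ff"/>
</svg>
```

Since the viewBox matches the mm dimensions, user units are millimetres directly. The only transform is the Y-flip y_m = 174.592 − y_svg.

Shape 1 is a regular polygon drawn with `<polygon>`. Its stroke #0000ff means cut at S684, F1316. After flipping Y the toolpath is (18.640,122.675) → (30.380,115.728) → (30.234,102.088) → (18.348,95.395) → (6.608,102.342) → (6.754,115.982) → (18.640,122.675), returning to the start.

Shape 2 is a closed polygon drawn with `<path>`. Its stroke #0000ff means cut at S684, F1316. After flipping Y the toolpath is (24.404,78.624) → (33.345,20.084) → (51.189,110.733) → (36.786,64.663) → (72.522,20.263) → (24.404,78.624), returning to the start.

Shape 3 is a line segment drawn with `<path>`. Its stroke #0000ff means cut at S684, F1316. After flipping Y the toolpath is (46.105,80.193) → (17.739,99.264).

G21
G90
G0 X18.640 Y122.675
M3 S684
G01 X30.380 Y115.728 F1316
G01 X30.234 Y102.088
G01 X18.348 Y95.395
G01 X6.608 Y102.342
G01 X6.754 Y115.982
G01 X18.640 Y122.675
M5
G0 X24.404 Y78.624
M3 S684
G01 X33.345 Y20.084 F1316
G01 X51.189 Y110.733
G01 X36.786 Y64.663
G01 X72.522 Y20.263
G01 X24.404 Y78.624
M5
G0 X46.105 Y80.193
M3 S684
G01 X17.739 Y99.264 F1316
M5
G0 X0.000 Y0.000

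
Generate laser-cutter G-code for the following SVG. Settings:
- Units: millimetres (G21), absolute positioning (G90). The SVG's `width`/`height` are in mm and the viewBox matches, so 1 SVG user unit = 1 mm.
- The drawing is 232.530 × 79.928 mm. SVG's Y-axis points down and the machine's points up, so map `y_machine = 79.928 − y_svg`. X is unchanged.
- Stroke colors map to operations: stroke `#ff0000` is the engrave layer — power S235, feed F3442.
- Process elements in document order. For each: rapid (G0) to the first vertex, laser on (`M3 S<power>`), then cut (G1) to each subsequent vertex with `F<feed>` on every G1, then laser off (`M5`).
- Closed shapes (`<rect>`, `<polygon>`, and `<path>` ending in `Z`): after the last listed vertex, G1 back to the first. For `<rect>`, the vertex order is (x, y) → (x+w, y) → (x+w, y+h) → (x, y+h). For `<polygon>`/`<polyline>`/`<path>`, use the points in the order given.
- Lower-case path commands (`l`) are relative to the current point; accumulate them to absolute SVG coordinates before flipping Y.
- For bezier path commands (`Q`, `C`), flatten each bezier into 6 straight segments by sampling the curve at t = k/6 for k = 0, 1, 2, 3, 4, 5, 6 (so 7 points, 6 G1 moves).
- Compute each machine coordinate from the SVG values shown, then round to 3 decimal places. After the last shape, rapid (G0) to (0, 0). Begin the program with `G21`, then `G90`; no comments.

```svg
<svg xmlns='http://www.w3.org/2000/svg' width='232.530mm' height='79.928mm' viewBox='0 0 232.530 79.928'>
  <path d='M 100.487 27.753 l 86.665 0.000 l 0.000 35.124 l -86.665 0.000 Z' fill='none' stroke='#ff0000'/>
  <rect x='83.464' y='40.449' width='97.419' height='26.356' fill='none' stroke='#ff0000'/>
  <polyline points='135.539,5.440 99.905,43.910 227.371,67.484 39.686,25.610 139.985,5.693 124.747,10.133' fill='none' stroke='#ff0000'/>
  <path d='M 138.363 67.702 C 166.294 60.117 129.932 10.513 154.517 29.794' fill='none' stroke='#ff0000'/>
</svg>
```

1 u = 1 mm; y_m = 79.928 − y.

[1] `<path>` rectangle, #ff0000→engrave S235 F3442: (100.487,52.175) → (187.152,52.175) → (187.152,17.051) → (100.487,17.051) → (100.487,52.175) (closed)

[2] `<rect>` rectangle, #ff0000→engrave S235 F3442: (83.464,39.479) → (180.883,39.479) → (180.883,13.123) → (83.464,13.123) → (83.464,39.479) (closed)

[3] `<polyline>` open polyline, #ff0000→engrave S235 F3442: (135.539,74.488) → (99.905,36.018) → (227.371,12.444) → (39.686,54.318) → (139.985,74.235) → (124.747,69.795)

[4] `<path>` cubic bezier, #ff0000→engrave S235 F3442: (138.363,12.226) → (147.551,19.007) → (149.502,29.710) → (147.695,41.255) → (145.609,50.561) → (146.724,54.548) → (154.517,50.134)

G21
G90
G0 X100.487 Y52.175
M3 S235
G1 X187.152 Y52.175 F3442
G1 X187.152 Y17.051 F3442
G1 X100.487 Y17.051 F3442
G1 X100.487 Y52.175 F3442
M5
G0 X83.464 Y39.479
M3 S235
G1 X180.883 Y39.479 F3442
G1 X180.883 Y13.123 F3442
G1 X83.464 Y13.123 F3442
G1 X83.464 Y39.479 F3442
M5
G0 X135.539 Y74.488
M3 S235
G1 X99.905 Y36.018 F3442
G1 X227.371 Y12.444 F3442
G1 X39.686 Y54.318 F3442
G1 X139.985 Y74.235 F3442
G1 X124.747 Y69.795 F3442
M5
G0 X138.363 Y12.226
M3 S235
G1 X147.551 Y19.007 F3442
G1 X149.502 Y29.710 F3442
G1 X147.695 Y41.255 F3442
G1 X145.609 Y50.561 F3442
G1 X146.724 Y54.548 F3442
G1 X154.517 Y50.134 F3442
M5
G0 X0.000 Y0.000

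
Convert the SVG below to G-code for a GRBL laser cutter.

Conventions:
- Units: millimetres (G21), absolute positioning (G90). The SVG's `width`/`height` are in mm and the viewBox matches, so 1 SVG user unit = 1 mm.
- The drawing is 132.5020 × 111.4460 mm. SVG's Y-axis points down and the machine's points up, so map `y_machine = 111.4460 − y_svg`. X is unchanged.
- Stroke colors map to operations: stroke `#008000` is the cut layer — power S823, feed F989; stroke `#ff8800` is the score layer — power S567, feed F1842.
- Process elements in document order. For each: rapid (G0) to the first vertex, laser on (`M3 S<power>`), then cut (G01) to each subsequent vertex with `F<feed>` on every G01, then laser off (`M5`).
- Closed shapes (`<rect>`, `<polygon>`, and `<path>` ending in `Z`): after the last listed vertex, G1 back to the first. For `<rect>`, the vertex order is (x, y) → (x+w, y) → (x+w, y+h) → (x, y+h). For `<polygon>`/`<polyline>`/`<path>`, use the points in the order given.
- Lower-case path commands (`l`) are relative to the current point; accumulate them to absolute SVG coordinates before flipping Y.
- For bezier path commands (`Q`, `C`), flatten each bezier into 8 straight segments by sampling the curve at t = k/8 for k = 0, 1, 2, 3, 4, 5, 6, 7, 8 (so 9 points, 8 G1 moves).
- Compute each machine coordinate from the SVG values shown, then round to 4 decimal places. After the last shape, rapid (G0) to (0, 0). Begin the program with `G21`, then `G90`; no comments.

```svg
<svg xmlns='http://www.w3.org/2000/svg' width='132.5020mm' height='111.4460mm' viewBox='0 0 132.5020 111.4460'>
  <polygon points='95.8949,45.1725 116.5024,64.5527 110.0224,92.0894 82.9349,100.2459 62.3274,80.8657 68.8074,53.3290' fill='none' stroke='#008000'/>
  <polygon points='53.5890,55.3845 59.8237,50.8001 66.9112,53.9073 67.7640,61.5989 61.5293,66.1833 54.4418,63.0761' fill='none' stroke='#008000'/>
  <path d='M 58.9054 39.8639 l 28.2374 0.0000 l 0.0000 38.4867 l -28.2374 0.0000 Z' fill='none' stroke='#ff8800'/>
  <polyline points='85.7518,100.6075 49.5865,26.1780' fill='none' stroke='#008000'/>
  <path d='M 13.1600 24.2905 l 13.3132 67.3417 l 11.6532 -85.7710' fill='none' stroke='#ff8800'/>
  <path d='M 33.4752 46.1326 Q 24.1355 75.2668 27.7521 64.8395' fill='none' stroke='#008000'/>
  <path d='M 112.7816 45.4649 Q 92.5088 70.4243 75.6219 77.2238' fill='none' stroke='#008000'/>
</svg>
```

Since the viewBox matches the mm dimensions, user units are millimetres directly. The only transform is the Y-flip y_m = 111.4460 − y_svg.

Shape 1 is a regular polygon drawn with `<polygon>`. Its stroke #008000 means cut at S823, F989. After flipping Y the toolpath is (95.8949,66.2735) → (116.5024,46.8933) → (110.0224,19.3566) → (82.9349,11.2001) → (62.3274,30.5803) → (68.8074,58.1170) → (95.8949,66.2735), returning to the start.

Shape 2 is a regular polygon drawn with `<polygon>`. Its stroke #008000 means cut at S823, F989. After flipping Y the toolpath is (53.5890,56.0615) → (59.8237,60.6459) → (66.9112,57.5387) → (67.7640,49.8471) → (61.5293,45.2627) → (54.4418,48.3699) → (53.5890,56.0615), returning to the start.

Shape 3 is a rectangle drawn with `<path>`. Its stroke #ff8800 means score at S567, F1842. After flipping Y the toolpath is (58.9054,71.5821) → (87.1428,71.5821) → (87.1428,33.0954) → (58.9054,33.0954) → (58.9054,71.5821), returning to the start.

Shape 4 is a line segment drawn with `<polyline>`. Its stroke #008000 means cut at S823, F989. After flipping Y the toolpath is (85.7518,10.8385) → (49.5865,85.2680).

Shape 5 is a open polyline drawn with `<path>`. Its stroke #ff8800 means score at S567, F1842. After flipping Y the toolpath is (13.1600,87.1555) → (26.4732,19.8138) → (38.1264,105.5848).

Shape 6 is a quadratic bezier drawn with `<path>`. Its stroke #008000 means cut at S823, F989. After flipping Y the toolpath is (33.4752,65.3134) → (31.3427,58.6480) → (29.6151,53.2189) → (28.2924,49.0261) → (27.3746,46.0696) → (26.8616,44.3494) → (26.7536,43.8654) → (27.0504,44.6178) → (27.7521,46.6065).

Shape 7 is a quadratic bezier drawn with `<path>`. Its stroke #008000 means cut at S823, F989. After flipping Y the toolpath is (112.7816,65.9811) → (107.7663,60.0250) → (102.8568,54.6364) → (98.0531,49.8153) → (93.3553,45.5617) → (88.7632,41.8756) → (84.2770,38.7569) → (79.8965,36.2058) → (75.6219,34.2222).

G21
G90
G0 X95.8949 Y66.2735
M3 S823
G01 X116.5024 Y46.8933 F989
G01 X110.0224 Y19.3566 F989
G01 X82.9349 Y11.2001 F989
G01 X62.3274 Y30.5803 F989
G01 X68.8074 Y58.1170 F989
G01 X95.8949 Y66.2735 F989
M5
G0 X53.5890 Y56.0615
M3 S823
G01 X59.8237 Y60.6459 F989
G01 X66.9112 Y57.5387 F989
G01 X67.7640 Y49.8471 F989
G01 X61.5293 Y45.2627 F989
G01 X54.4418 Y48.3699 F989
G01 X53.5890 Y56.0615 F989
M5
G0 X58.9054 Y71.5821
M3 S567
G01 X87.1428 Y71.5821 F1842
G01 X87.1428 Y33.0954 F1842
G01 X58.9054 Y33.0954 F1842
G01 X58.9054 Y71.5821 F1842
M5
G0 X85.7518 Y10.8385
M3 S823
G01 X49.5865 Y85.2680 F989
M5
G0 X13.1600 Y87.1555
M3 S567
G01 X26.4732 Y19.8138 F1842
G01 X38.1264 Y105.5848 F1842
M5
G0 X33.4752 Y65.3134
M3 S823
G01 X31.3427 Y58.6480 F989
G01 X29.6151 Y53.2189 F989
G01 X28.2924 Y49.0261 F989
G01 X27.3746 Y46.0696 F989
G01 X26.8616 Y44.3494 F989
G01 X26.7536 Y43.8654 F989
G01 X27.0504 Y44.6178 F989
G01 X27.7521 Y46.6065 F989
M5
G0 X112.7816 Y65.9811
M3 S823
G01 X107.7663 Y60.0250 F989
G01 X102.8568 Y54.6364 F989
G01 X98.0531 Y49.8153 F989
G01 X93.3553 Y45.5617 F989
G01 X88.7632 Y41.8756 F989
G01 X84.2770 Y38.7569 F989
G01 X79.8965 Y36.2058 F989
G01 X75.6219 Y34.2222 F989
M5
G0 X0.0000 Y0.0000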